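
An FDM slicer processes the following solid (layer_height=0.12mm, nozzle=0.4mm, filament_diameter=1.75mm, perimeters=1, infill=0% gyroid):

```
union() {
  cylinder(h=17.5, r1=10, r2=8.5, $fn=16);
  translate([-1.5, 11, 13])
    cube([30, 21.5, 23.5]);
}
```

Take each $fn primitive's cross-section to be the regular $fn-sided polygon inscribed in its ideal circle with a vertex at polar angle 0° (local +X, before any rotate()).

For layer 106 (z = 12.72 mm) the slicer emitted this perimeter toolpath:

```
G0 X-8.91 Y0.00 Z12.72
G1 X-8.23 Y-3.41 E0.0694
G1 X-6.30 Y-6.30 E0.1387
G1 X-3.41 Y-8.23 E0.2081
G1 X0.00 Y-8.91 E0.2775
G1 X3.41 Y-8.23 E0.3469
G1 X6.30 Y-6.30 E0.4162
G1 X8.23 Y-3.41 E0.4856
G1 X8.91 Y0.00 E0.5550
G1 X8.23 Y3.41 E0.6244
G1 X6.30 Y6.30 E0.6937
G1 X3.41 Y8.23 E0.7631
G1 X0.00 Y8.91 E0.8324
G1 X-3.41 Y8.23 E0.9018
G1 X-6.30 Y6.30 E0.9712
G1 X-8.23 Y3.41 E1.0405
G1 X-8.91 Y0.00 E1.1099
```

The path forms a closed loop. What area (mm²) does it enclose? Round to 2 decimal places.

243.00 mm²

Apply the shoelace formula to the sequence of (X, Y) vertices; enclosed area = 243.00 mm².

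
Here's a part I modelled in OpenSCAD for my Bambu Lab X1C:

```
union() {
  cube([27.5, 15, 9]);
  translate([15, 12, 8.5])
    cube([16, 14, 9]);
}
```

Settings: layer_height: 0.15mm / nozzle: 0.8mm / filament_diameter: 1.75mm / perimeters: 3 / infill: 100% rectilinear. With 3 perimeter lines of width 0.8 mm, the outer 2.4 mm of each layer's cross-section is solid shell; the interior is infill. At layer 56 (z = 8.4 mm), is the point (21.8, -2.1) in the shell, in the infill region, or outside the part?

outside

At z = 8.4 mm: the 27.5×15 cube contributes its full rectangle; the cube at (15, 12) does not reach this height (z outside [8.5, 17.5]); Combining (union): only the 27.5×15 cube is present, so the union is just that shape — 1 connected region. Overall, the cross-section is a single solid region. The nearest boundary edge runs (0.00, 0.00)→(27.50, 0.00); distance from the point to it = 2.10 mm. The point is not inside any of the regions above, so it lies outside the cross-section (2.10 mm from the nearest boundary).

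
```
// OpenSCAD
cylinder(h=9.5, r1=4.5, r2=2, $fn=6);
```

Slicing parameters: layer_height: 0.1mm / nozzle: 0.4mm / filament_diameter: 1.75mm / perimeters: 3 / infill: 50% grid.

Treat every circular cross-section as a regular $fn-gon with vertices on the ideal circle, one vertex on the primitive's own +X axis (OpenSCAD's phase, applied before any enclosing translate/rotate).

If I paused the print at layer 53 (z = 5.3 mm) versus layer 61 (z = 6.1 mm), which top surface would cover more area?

Layer 53 (z = 5.3): the cone contributes a regular 6-gon of circumradius 3.105 (interpolated between r1=4.5 and r2=2 at t=0.558) (area = (6/2)·3.105²·sin(360°/6) = 25.05 mm²). So its area = 25.05 mm². Layer 61 (z = 6.1): the cone: at t=0.642 of its height the radius interpolates to r₁+(r₂−r₁)t = 2.895, giving a regular 6-gon of that circumradius (area = (6/2)·2.895²·sin(360°/6) = 21.77 mm²). So its area = 21.77 mm². Layer 53 is larger (25.05 vs 21.77 mm²).

layer 53 (z = 5.3 mm)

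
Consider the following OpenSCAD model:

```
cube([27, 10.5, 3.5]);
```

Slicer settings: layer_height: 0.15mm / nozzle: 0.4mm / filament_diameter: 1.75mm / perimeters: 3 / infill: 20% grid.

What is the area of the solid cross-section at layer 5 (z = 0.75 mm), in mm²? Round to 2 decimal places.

283.50 mm²

At z = 0.75 mm: the cube is present — its section is the full 27×10.5 rectangle (area 283.50 mm²). Overall, the cross-section is a single solid region. Net area = 283.50 mm².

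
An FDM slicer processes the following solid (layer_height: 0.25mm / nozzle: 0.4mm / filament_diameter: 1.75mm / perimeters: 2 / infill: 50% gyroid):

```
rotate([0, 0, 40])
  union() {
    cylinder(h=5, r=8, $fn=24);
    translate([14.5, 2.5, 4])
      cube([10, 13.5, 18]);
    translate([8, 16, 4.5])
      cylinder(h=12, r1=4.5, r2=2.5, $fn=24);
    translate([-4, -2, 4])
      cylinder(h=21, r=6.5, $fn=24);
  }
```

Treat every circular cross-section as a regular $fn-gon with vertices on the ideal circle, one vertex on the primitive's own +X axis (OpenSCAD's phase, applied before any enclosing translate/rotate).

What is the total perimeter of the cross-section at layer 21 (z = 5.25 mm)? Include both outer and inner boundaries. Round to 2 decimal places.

At z = 5.25 mm: the cylinder does not reach this height (z outside [0, 5]); the cube at (14.5, 2.5) is present — its section is the full 10×13.5 rectangle (perimeter 47.00 mm); the cone at (8, 16) (r1=4.5→r2=2.5) has section circumradius 4.375 here — a regular 24-gon (perimeter = 2·24·4.375·sin(180°/24) = 27.41 mm); the r=6.5 cylinder at (-4, -2) contributes a regular 24-gon of circumradius 6.5 (perimeter = 2·24·6.500·sin(180°/24) = 40.72 mm); Taking the union: the 3 present regions are separate (no shared area or edge), so areas and boundary lengths simply add and each stays a separate island — boundary = 115.13 mm; (whole slice rotated 40° about Z — lengths, areas and connectivity unchanged). Overall, the cross-section has 3 separate islands. Total boundary length (outer) = 115.13 mm.

115.13 mm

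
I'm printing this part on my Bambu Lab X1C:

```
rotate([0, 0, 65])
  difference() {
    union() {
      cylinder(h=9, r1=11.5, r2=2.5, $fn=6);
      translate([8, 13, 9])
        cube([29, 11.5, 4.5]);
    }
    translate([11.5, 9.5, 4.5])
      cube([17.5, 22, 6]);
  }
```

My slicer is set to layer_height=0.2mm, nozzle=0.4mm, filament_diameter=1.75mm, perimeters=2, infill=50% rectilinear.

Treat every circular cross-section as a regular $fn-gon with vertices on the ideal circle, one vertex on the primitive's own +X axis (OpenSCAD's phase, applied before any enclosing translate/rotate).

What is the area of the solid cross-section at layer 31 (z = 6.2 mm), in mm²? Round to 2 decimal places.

At z = 6.2 mm: the cone: at t=0.689 of its height the radius interpolates to r₁+(r₂−r₁)t = 5.300, giving a regular 6-gon of that circumradius (area = (6/2)·5.300²·sin(360°/6) = 72.98 mm²); the cube at (8, 13) is not intersected at this z (z outside [9, 13.5]); Merging all regions: only the cone is present, so the union is just that shape — area = 72.98 mm²; the cube at (11.5, 9.5) is present — its section is the full 17.5×22 rectangle (area 385.00 mm²); Taking the first minus the rest: starting from that combined region (72.98 mm²), the 17.5×22 cube at (11.5, 9.5) misses the remaining region (no effect) — area = 72.98 mm²; (whole slice rotated 65° about Z — lengths, areas and connectivity unchanged). Overall, the cross-section is a single solid region. Net area = 72.98 mm².

72.98 mm²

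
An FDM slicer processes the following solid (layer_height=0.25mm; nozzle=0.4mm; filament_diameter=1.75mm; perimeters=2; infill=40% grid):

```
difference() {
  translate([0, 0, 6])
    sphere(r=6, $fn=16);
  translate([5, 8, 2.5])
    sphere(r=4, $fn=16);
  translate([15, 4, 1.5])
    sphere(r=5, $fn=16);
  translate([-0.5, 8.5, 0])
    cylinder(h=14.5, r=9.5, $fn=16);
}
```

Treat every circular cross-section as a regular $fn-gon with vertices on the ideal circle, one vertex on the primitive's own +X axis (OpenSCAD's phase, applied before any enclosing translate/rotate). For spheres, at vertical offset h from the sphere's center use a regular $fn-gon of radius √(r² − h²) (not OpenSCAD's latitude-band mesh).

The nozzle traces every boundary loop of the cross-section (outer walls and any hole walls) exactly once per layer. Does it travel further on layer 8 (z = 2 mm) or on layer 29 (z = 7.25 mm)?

Layer 8 (z = 2): the r=6 sphere slices to a regular 16-gon of circumradius 4.472 (√(r²−h²) with h=4 from center) (perimeter = 2·16·4.472·sin(180°/16) = 27.92 mm); the r=4 sphere at (5, 8) slices to a regular 16-gon of circumradius 3.969 (√(r²−h²) with h=0.5 from center) (perimeter = 2·16·3.969·sin(180°/16) = 24.78 mm); the r=5 sphere at (15, 4) contributes a regular 16-gon of circumradius √(5²−0.5²) = 4.975 (perimeter = 2·16·4.975·sin(180°/16) = 31.06 mm); the cylinder at (-0.5, 8.5): section is a regular 16-gon, circumradius r=9.5 (perimeter = 2·16·9.500·sin(180°/16) = 59.31 mm); Taking the first minus the rest: starting from the r=6 sphere, the r=4 sphere at (5, 8) misses the remaining region (no effect); the r=5 sphere at (15, 4) misses the remaining region (no effect); the r=9.5 cylinder at (-0.5, 8.5) partially overlaps it — only the 35.12 mm² overlap (of its 276.30 mm²) is removed, clipping the outline — boundary = 23.73 mm. So its perimeter = 23.73 mm. Layer 29 (z = 7.25): the r=6 sphere contributes a regular 16-gon of circumradius √(6²−1.25²) = 5.868 (perimeter = 2·16·5.868·sin(180°/16) = 36.64 mm); the sphere at (5, 8) is absent (|z−center|=4.750 > r=4); the sphere at (15, 4) is not intersected at this z (|z−center|=5.750 > r=5); the r=9.5 cylinder at (-0.5, 8.5) gives a regular 16-gon of circumradius 9.5 (constant along its height) (perimeter = 2·16·9.500·sin(180°/16) = 59.31 mm); Taking the first minus the rest: starting from the r=6 sphere, the r=9.5 cylinder at (-0.5, 8.5) partially overlaps it — only the 55.37 mm² overlap (of its 276.30 mm²) is removed, clipping the outline — boundary = 32.78 mm. So its perimeter = 32.78 mm. Layer 29 is larger (32.78 vs 23.73 mm).

layer 29 (z = 7.25 mm)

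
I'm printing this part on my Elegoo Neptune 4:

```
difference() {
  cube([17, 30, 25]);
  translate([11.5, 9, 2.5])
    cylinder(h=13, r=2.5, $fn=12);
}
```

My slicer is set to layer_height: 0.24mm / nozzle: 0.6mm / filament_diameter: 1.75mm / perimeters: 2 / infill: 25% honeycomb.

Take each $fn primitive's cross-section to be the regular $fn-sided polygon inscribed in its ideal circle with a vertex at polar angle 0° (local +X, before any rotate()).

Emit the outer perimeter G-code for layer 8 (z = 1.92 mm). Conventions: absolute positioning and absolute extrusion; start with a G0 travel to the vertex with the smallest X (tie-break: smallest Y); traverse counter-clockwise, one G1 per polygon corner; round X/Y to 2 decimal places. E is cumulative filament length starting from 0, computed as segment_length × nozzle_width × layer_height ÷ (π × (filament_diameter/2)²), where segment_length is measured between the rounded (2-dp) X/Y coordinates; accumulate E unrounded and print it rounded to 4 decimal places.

At z = 1.92 mm: the cube (footprint 17×30) is included at this height; the cylinder at (11.5, 9) is not intersected at this z (z outside [2.5, 15.5]); Taking the first minus the rest: none of the subtracted shapes is present at this height, so the 17×30 cube is unchanged — 1 connected region. The outline is a single polygon with 4 vertices. Extrusion per mm of travel: 0.6 × 0.24 / (π × 0.875²) = 0.059868. Accumulating E over each segment gives final E = 5.6276.

G0 X0.00 Y0.00 Z1.92
G1 X17.00 Y0.00 E1.0178
G1 X17.00 Y30.00 E2.8138
G1 X0.00 Y30.00 E3.8316
G1 X0.00 Y0.00 E5.6276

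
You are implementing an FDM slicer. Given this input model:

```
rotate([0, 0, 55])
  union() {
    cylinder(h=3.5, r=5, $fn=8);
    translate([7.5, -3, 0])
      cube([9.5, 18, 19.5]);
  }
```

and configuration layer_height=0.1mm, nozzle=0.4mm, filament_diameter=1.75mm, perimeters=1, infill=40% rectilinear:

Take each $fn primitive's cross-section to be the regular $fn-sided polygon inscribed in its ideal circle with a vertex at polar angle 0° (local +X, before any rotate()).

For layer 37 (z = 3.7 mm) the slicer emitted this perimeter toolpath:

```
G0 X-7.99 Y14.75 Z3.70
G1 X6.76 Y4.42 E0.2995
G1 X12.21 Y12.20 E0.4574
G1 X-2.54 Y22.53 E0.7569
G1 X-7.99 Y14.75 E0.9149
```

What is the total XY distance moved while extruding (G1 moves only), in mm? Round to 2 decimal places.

55.01 mm

Sum the Euclidean lengths of each G1 segment: total = 55.01 mm.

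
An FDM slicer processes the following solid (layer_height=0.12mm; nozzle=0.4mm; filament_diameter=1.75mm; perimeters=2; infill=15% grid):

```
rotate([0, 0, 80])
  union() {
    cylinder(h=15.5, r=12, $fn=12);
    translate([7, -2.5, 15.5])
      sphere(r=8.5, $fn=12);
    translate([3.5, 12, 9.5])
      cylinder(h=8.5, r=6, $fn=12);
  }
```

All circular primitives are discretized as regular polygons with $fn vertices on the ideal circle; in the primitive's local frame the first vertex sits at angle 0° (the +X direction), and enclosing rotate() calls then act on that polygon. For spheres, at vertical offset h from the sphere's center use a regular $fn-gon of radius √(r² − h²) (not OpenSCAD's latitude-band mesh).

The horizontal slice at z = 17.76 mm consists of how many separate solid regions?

2

At z = 17.76 mm: the cylinder is not intersected at this z (z outside [0, 15.5]); the r=8.5 sphere at (7, -2.5) contributes a regular 12-gon of circumradius √(8.5²−2.26²) = 8.194; the r=6 cylinder at (3.5, 12) contributes a regular 12-gon of circumradius 6; Merging all regions: the 2 present regions are separate (no shared area or edge), so areas and boundary lengths simply add and each stays a separate island — 2 connected regions; (rotated 80° about Z; rotation is an isometry so areas/perimeters/island counts are preserved). The result has 2 disconnected regions.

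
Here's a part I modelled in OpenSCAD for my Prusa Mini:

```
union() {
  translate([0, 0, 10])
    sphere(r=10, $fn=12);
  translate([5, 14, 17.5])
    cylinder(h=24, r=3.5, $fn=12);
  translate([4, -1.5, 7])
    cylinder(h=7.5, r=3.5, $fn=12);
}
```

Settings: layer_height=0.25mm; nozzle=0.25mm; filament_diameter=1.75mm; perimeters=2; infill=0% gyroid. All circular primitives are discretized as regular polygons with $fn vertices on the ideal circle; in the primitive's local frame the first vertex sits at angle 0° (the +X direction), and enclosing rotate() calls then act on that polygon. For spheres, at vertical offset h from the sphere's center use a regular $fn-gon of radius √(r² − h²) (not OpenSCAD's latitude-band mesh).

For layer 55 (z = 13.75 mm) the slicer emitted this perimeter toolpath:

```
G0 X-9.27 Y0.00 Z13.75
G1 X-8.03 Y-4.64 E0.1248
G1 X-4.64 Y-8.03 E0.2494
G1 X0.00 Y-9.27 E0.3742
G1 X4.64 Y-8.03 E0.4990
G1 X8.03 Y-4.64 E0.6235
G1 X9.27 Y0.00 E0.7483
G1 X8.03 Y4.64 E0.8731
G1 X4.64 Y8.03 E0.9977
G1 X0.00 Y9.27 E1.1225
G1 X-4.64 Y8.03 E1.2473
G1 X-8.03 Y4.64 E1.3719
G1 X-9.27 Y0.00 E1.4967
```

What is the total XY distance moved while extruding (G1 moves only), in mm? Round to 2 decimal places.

Sum the Euclidean lengths of each G1 segment: total = 57.60 mm.

57.60 mm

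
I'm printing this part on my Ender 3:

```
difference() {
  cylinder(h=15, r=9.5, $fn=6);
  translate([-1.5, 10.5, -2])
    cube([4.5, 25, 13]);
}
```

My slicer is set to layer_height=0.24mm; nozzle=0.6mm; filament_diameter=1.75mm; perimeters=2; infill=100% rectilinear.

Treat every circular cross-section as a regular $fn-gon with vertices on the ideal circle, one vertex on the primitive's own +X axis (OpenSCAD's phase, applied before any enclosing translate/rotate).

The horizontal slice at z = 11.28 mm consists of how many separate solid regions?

1

At z = 11.28 mm: the r=9.5 cylinder gives a regular 6-gon of circumradius 9.5 (constant along its height); the cube at (-1.5, 10.5) is absent (z outside [-2, 11]); After the difference (first − rest): none of the subtracted shapes is present at this height, so the r=9.5 cylinder is unchanged — 1 connected region. The result has 1 disconnected region.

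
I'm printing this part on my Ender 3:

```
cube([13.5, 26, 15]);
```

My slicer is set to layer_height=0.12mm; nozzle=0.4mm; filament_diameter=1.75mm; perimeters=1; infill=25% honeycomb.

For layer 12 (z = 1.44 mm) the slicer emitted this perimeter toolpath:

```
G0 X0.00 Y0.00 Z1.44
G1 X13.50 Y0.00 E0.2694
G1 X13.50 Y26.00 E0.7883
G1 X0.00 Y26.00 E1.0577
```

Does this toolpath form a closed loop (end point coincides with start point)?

Start point (G0): (0.00, 0.00). End point (last G1): the path does not return to the start — open.

no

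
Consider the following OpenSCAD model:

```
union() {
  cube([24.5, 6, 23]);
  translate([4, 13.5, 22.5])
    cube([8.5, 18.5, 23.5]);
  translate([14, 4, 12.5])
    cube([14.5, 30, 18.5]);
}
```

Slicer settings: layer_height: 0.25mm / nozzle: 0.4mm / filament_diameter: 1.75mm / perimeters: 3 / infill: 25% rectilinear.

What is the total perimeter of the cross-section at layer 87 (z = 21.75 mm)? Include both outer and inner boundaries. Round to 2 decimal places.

125.00 mm

At z = 21.75 mm: the cube (footprint 24.5×6) is included at this height (perimeter 61.00 mm); the cube at (4, 13.5) is not intersected at this z (z outside [22.5, 46]); the 14.5×30 cube at (14, 4) contributes its full rectangle (perimeter 89.00 mm); Merging all regions: the regions partially overlap (shared area 21.00 mm²), so the edge portions inside another operand are dropped and the merged outline is re-measured after clipping — boundary = 125.00 mm. Overall, the cross-section is a single solid region. Total boundary length (outer) = 125.00 mm.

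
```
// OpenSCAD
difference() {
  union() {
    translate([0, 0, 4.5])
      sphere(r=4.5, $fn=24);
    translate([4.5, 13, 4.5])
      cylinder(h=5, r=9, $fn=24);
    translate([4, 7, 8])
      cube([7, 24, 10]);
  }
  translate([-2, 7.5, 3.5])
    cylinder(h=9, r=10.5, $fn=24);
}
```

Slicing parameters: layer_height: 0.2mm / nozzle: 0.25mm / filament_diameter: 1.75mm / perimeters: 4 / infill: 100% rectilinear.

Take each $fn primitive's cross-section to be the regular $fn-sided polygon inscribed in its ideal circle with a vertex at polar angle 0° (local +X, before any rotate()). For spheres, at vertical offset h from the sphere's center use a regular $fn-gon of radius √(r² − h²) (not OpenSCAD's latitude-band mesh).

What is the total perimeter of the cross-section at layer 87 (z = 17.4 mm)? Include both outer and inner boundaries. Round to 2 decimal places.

62.00 mm

At z = 17.4 mm: the sphere does not reach this height (|z−center|=12.900 > r=4.5); the cylinder at (4.5, 13) does not reach this height (z outside [4.5, 9.5]); the cube at (4, 7) is present — its section is the full 7×24 rectangle (perimeter 62.00 mm); Merging all regions: only the 7×24 cube at (4, 7) is present, so the union is just that shape — boundary = 62.00 mm; the cylinder at (-2, 7.5) is absent (z outside [3.5, 12.5]); After the difference (first − rest): none of the subtracted shapes is present at this height, so the result so far is unchanged — boundary = 62.00 mm. Overall, the cross-section is a single solid region. Total boundary length (outer) = 62.00 mm.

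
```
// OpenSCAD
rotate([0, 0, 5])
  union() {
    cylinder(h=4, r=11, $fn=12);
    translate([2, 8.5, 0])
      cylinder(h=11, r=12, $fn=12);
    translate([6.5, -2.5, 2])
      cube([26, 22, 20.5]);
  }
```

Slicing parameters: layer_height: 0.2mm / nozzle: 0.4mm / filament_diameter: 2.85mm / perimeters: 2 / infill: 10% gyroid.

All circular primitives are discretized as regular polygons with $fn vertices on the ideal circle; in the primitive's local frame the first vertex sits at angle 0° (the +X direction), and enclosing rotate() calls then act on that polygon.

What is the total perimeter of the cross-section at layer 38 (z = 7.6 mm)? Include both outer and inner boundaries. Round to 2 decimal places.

At z = 7.6 mm: the cylinder does not reach this height (z outside [0, 4]); the r=12 cylinder at (2, 8.5) contributes a regular 12-gon of circumradius 12 (perimeter = 2·12·12.000·sin(180°/12) = 74.54 mm); the cube at (6.5, -2.5) (footprint 26×22) is included at this height (perimeter 96.00 mm); Merging all regions: the regions partially overlap (shared area 113.43 mm²), so the edge portions inside another operand are dropped and the merged outline is re-measured after clipping — boundary = 121.00 mm; (whole slice rotated 5° about Z — lengths, areas and connectivity unchanged). Overall, the cross-section is a single solid region. Total boundary length (outer) = 121.00 mm.

121.00 mm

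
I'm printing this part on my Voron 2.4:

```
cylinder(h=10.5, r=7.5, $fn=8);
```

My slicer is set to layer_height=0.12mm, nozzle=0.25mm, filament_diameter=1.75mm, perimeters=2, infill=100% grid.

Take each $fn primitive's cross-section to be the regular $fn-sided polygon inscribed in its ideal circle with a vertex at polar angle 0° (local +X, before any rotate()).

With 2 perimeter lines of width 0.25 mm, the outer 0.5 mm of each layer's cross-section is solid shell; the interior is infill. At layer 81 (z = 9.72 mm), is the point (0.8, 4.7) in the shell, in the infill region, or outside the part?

At z = 9.72 mm: the cylinder: section is a regular 8-gon, circumradius r=7.5. Overall, the cross-section is a single solid region. The nearest boundary edge runs (5.30, 5.30)→(0.00, 7.50); distance from the point to it = 2.28 mm. The point is inside the cross-section and 2.28 mm from the nearest boundary — more than the 0.5 mm shell width (2 × 0.25), so it's in the infill interior.

infill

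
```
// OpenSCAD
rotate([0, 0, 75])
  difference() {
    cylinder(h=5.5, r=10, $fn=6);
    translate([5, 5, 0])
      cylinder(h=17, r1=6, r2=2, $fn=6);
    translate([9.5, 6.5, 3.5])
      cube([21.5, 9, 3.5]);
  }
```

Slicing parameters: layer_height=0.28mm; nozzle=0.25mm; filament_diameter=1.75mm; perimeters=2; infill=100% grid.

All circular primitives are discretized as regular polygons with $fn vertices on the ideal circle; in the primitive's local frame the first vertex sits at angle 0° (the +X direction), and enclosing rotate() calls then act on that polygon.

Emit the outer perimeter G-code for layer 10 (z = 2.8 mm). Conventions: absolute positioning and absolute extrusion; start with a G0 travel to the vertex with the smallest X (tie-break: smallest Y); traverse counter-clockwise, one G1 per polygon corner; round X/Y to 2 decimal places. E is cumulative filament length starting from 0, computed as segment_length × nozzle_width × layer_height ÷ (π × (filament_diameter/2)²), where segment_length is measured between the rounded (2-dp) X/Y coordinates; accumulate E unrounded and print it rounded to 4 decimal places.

G0 X-9.66 Y-2.59 Z2.80
G1 X-2.59 Y-9.66 E0.2910
G1 X7.07 Y-7.07 E0.5820
G1 X9.66 Y2.59 E0.8731
G1 X2.59 Y9.66 E1.1641
G1 X0.13 Y9.00 E1.2382
G1 X1.62 Y7.51 E1.2995
G1 X0.24 Y2.35 E1.4550
G1 X-4.92 Y0.96 E1.6105
G1 X-7.91 Y3.95 E1.7336
G1 X-9.66 Y-2.59 E1.9306

At z = 2.8 mm: the r=10 cylinder gives a regular 6-gon of circumradius 10 (constant along its height); the cone at (5, 5): at t=0.165 of its height the radius interpolates to r₁+(r₂−r₁)t = 5.341, giving a regular 6-gon of that circumradius; the cube at (9.5, 6.5) does not reach this height (z outside [3.5, 7]); Taking the first minus the rest: starting from the r=10 cylinder, the cone at (5, 5) partially overlaps it — only the 52.10 mm² overlap (of its 74.12 mm²) is removed, clipping the outline — 1 connected region; (rotated 75° about Z; rotation is an isometry so areas/perimeters/island counts are preserved). The outline is a single polygon with 10 vertices. Extrusion per mm of travel: 0.25 × 0.28 / (π × 0.875²) = 0.029103. Accumulating E over each segment gives final E = 1.9306.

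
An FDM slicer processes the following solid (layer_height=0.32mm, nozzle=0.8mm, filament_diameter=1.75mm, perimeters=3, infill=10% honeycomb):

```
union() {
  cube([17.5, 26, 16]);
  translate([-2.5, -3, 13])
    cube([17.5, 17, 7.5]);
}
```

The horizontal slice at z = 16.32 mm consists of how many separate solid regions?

At z = 16.32 mm: the cube does not reach this height (z outside [0, 16]); the cube at (-2.5, -3) (footprint 17.5×17) is included at this height; Combining (union): only the 17.5×17 cube at (-2.5, -3) is present, so the union is just that shape — 1 connected region. The result has 1 disconnected region.

1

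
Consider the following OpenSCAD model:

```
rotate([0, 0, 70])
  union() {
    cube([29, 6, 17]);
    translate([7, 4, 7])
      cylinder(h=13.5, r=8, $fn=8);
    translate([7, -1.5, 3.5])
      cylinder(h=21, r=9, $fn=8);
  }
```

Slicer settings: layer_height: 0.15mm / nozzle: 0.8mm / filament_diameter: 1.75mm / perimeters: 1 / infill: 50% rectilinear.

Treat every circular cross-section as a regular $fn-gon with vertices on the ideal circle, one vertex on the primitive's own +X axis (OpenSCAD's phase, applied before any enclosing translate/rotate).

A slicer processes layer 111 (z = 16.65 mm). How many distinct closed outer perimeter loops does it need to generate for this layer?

1

At z = 16.65 mm: the 29×6 cube contributes its full rectangle; the cylinder at (7, 4): section is a regular 8-gon, circumradius r=8; the r=9 cylinder at (7, -1.5) contributes a regular 8-gon of circumradius 9; Merging all regions: the regions partially overlap (shared area 204.98 mm²), so overlapping operands fuse into one piece — 1 connected region; (rotated 70° about Z; rotation is an isometry so areas/perimeters/island counts are preserved). The result has 1 disconnected region.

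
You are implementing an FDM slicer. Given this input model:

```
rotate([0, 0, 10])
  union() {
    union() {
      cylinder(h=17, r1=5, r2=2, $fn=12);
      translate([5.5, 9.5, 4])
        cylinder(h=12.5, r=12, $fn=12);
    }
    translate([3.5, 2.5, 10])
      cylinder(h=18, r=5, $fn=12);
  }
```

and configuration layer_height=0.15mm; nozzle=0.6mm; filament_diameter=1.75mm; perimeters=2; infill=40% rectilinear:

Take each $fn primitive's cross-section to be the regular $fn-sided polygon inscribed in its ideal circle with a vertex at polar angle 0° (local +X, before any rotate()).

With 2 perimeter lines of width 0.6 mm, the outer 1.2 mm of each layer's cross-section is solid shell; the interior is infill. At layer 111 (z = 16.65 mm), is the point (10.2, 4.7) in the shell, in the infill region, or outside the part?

At z = 16.65 mm: the cone (r1=5→r2=2) has section circumradius 2.062 here — a regular 12-gon; the cylinder at (5.5, 9.5) does not reach this height (z outside [4, 16.5]); Taking the union: only the cone is present, so the union is just that shape — 1 connected region; the r=5 cylinder at (3.5, 2.5) contributes a regular 12-gon of circumradius 5; Taking the union: the regions partially overlap (shared area 8.14 mm²), so overlapping operands fuse into one piece — 1 connected region; (rotated 10° about Z; rotation is an isometry so areas/perimeters/island counts are preserved). Overall, the cross-section is a single solid region. Undo the 10° rotation: the query point maps to (10.861, 2.857) in the un-rotated model frame. The nearest boundary edge runs (7.83, 5.00)→(8.50, 2.50); distance from the point to it = 2.39 mm. The point is not inside any of the regions above, so it lies outside the cross-section (2.39 mm from the nearest boundary).

outside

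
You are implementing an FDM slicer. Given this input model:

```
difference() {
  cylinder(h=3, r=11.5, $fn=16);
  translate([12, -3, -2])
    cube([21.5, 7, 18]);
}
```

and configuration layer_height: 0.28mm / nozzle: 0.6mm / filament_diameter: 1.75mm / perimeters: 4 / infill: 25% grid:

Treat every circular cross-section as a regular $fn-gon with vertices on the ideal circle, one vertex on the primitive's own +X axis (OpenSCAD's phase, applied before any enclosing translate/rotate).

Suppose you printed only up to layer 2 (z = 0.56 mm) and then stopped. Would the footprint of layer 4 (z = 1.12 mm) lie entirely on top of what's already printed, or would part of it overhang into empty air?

entirely on top

Compare the two slices. At z = 0.56: the r=11.5 cylinder contributes a regular 16-gon of circumradius 11.5 (area = (16/2)·11.500²·sin(360°/16) = 404.88 mm²); the cube at (12, -3) (footprint 21.5×7) is included at this height (area 150.50 mm²); Subtracting the remaining from the first: starting from the r=11.5 cylinder (404.88 mm²), the 21.5×7 cube at (12, -3) misses the remaining region (no effect) — area = 404.88 mm². At z = 1.12: the r=11.5 cylinder contributes a regular 16-gon of circumradius 11.5 (area = (16/2)·11.500²·sin(360°/16) = 404.88 mm²); the 21.5×7 cube at (12, -3) contributes its full rectangle (area 150.50 mm²); After the difference (first − rest): starting from the r=11.5 cylinder (404.88 mm²), the 21.5×7 cube at (12, -3) misses the remaining region (no effect) — area = 404.88 mm². Checking containment: the cross-section at z = 1.12 is a subset of the cross-section at z = 0.56.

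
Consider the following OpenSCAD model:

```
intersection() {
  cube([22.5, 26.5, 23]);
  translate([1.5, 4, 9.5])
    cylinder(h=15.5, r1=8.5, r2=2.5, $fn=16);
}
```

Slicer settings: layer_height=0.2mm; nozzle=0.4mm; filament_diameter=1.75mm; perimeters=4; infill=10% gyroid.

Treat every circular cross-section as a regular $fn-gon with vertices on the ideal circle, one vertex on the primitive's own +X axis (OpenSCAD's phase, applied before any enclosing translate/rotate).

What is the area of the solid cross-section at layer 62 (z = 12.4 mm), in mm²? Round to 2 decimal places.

86.09 mm²

At z = 12.4 mm: the 22.5×26.5 cube contributes its full rectangle (area 596.25 mm²); the cone at (1.5, 4): at t=0.187 of its height the radius interpolates to r₁+(r₂−r₁)t = 7.377, giving a regular 16-gon of that circumradius (area = (16/2)·7.377²·sin(360°/16) = 166.62 mm²); Taking the intersection: the cone at (1.5, 4) partially overlaps the 22.5×26.5 cube; clipping to the common part keeps 86.09 mm² — area = 86.09 mm². Overall, the cross-section is a single solid region. Net area = 86.09 mm².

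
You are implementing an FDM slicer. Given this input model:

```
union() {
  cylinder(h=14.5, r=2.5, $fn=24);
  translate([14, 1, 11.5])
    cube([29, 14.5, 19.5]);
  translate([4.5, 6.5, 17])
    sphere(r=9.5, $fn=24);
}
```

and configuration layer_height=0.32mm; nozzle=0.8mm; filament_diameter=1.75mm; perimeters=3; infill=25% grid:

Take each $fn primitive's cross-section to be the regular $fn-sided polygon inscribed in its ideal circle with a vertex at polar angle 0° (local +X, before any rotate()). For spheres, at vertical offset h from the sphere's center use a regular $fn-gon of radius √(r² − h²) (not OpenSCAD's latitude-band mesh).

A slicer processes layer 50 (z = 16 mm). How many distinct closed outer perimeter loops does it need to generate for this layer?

2

At z = 16 mm: the cylinder is not intersected at this z (z outside [0, 14.5]); the cube at (14, 1) is present — its section is the full 29×14.5 rectangle; the r=9.5 sphere at (4.5, 6.5) slices to a regular 24-gon of circumradius 9.447 (√(r²−h²) with h=1 from center); Taking the union: the 2 present regions are separate (no shared area or edge), so areas and boundary lengths simply add and each stays a separate island — 2 connected regions. The result has 2 disconnected regions.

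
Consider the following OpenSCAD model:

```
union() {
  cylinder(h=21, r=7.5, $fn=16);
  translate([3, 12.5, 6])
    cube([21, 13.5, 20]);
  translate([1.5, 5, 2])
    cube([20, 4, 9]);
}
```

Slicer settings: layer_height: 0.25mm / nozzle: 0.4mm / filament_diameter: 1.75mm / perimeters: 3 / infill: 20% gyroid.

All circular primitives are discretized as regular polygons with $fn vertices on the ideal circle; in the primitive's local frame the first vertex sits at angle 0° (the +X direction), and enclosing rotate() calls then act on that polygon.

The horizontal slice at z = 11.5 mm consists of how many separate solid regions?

2

At z = 11.5 mm: the cylinder: section is a regular 16-gon, circumradius r=7.5; the 21×13.5 cube at (3, 12.5) contributes its full rectangle; the cube at (1.5, 5) is absent (z outside [2, 11]); Taking the union: the 2 present regions are separate (no shared area or edge), so areas and boundary lengths simply add and each stays a separate island — 2 connected regions. The result has 2 disconnected regions.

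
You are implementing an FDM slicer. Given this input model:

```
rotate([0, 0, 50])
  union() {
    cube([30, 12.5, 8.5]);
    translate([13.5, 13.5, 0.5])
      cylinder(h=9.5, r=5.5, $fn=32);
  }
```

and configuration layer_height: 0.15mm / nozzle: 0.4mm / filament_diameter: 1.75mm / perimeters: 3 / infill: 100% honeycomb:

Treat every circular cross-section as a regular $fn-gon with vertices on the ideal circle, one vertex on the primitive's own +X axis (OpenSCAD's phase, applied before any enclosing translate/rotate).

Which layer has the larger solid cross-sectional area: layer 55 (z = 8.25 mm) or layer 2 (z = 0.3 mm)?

Layer 55 (z = 8.25): the cube is present — its section is the full 30×12.5 rectangle (area 375.00 mm²); the cylinder at (13.5, 13.5): section is a regular 32-gon, circumradius r=5.5 (area = (32/2)·5.500²·sin(360°/32) = 94.42 mm²); Merging all regions: the regions partially overlap — summed areas 469.42 mm² minus the doubly-counted overlap 36.31 mm² gives 433.11 mm² — area = 433.11 mm²; (whole slice rotated 50° about Z — lengths, areas and connectivity unchanged). So its area = 433.11 mm². Layer 2 (z = 0.3): the cube is present — its section is the full 30×12.5 rectangle (area 375.00 mm²); the cylinder at (13.5, 13.5) is absent (z outside [0.5, 10]); Merging all regions: only the 30×12.5 cube is present, so the union is just that shape — area = 375.00 mm²; (whole slice rotated 50° about Z — lengths, areas and connectivity unchanged). So its area = 375.00 mm². Layer 55 is larger (433.11 vs 375.00 mm²).

layer 55 (z = 8.25 mm)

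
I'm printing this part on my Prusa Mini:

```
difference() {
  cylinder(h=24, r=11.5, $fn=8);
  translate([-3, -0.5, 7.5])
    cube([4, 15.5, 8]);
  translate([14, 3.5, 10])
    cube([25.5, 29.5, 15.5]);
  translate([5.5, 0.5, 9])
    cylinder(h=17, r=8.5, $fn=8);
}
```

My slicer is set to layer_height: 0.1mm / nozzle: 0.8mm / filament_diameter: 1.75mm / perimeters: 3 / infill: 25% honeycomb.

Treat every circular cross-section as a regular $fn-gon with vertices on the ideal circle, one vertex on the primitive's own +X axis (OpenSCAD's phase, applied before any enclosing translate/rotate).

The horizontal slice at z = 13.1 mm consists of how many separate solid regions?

At z = 13.1 mm: the r=11.5 cylinder gives a regular 8-gon of circumradius 11.5 (constant along its height); the 4×15.5 cube at (-3, -0.5) contributes its full rectangle; the cube at (14, 3.5) is present — its section is the full 25.5×29.5 rectangle; the r=8.5 cylinder at (5.5, 0.5) gives a regular 8-gon of circumradius 8.5 (constant along its height); Taking the first minus the rest: starting from the r=11.5 cylinder, the 4×15.5 cube at (-3, -0.5) partially overlaps it — only the 45.93 mm² overlap (of its 62.00 mm²) is removed, clipping the outline; the 25.5×29.5 cube at (14, 3.5) misses the remaining region (no effect); the r=8.5 cylinder at (5.5, 0.5) partially overlaps it — only the 150.23 mm² overlap (of its 204.35 mm²) is removed, clipping the outline — 2 connected regions. The result has 2 disconnected regions.

2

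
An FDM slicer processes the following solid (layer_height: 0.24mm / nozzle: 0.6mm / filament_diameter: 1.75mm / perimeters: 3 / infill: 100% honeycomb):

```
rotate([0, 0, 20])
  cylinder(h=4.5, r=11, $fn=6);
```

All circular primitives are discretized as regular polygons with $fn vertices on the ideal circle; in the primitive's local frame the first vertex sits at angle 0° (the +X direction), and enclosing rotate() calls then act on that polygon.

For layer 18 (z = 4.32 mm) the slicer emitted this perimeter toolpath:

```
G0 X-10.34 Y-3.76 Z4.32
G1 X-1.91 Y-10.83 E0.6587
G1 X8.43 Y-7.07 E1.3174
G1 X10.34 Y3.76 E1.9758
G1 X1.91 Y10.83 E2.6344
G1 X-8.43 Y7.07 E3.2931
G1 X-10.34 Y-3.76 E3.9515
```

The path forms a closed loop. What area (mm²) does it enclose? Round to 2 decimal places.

314.40 mm²

Apply the shoelace formula to the sequence of (X, Y) vertices; enclosed area = 314.40 mm².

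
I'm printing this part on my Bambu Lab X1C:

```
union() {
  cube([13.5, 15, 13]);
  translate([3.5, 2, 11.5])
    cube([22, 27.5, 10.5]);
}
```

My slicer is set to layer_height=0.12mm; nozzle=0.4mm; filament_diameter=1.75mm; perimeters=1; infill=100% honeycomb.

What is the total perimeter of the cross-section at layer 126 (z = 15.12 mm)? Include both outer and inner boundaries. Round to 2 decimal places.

99.00 mm

At z = 15.12 mm: the cube does not reach this height (z outside [0, 13]); the cube at (3.5, 2) is present — its section is the full 22×27.5 rectangle (perimeter 99.00 mm); Combining (union): only the 22×27.5 cube at (3.5, 2) is present, so the union is just that shape — boundary = 99.00 mm. Overall, the cross-section is a single solid region. Total boundary length (outer) = 99.00 mm.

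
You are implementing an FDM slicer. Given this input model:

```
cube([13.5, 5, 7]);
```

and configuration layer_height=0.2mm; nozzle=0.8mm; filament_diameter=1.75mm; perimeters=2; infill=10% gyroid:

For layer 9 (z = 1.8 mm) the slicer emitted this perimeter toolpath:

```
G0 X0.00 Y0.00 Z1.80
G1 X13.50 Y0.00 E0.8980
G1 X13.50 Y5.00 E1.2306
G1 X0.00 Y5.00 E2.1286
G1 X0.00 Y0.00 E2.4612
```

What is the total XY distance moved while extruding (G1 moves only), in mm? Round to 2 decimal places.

Sum the Euclidean lengths of each G1 segment: total = 37.00 mm.

37.00 mm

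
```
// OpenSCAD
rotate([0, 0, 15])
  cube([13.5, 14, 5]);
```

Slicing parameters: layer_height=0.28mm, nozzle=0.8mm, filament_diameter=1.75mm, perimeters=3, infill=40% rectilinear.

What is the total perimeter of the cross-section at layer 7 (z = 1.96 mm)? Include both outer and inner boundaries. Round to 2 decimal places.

55.00 mm

At z = 1.96 mm: the 13.5×14 cube contributes its full rectangle (perimeter 55.00 mm); (rotated 15° about Z; rotation is an isometry so areas/perimeters/island counts are preserved). Overall, the cross-section is a single solid region. Total boundary length (outer) = 55.00 mm.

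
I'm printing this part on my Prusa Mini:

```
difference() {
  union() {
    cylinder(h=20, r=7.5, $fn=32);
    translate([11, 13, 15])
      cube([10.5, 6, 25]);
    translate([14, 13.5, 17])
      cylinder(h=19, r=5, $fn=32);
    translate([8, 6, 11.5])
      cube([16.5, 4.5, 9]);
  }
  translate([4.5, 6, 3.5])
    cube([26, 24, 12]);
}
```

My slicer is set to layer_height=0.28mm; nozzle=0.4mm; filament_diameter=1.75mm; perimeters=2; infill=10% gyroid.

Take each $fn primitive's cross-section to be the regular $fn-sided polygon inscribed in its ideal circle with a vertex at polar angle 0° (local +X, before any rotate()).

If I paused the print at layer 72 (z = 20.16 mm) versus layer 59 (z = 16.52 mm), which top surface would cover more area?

Layer 72 (z = 20.16): the cylinder does not reach this height (z outside [0, 20]); the 10.5×6 cube at (11, 13) contributes its full rectangle (area 63.00 mm²); the r=5 cylinder at (14, 13.5) contributes a regular 32-gon of circumradius 5 (area = (32/2)·5.000²·sin(360°/32) = 78.04 mm²); the cube at (8, 6) (footprint 16.5×4.5) is included at this height (area 74.25 mm²); Taking the union: the regions partially overlap — summed areas 215.29 mm² minus the doubly-counted overlap 48.52 mm² gives 166.76 mm² — area = 166.76 mm²; the cube at (4.5, 6) is absent (z outside [3.5, 15.5]); Subtracting the remaining from the first: none of the subtracted shapes is present at this height, so that combined region is unchanged — area = 166.76 mm². So its area = 166.76 mm². Layer 59 (z = 16.52): the r=7.5 cylinder gives a regular 32-gon of circumradius 7.5 (constant along its height) (area = (32/2)·7.500²·sin(360°/32) = 175.58 mm²); the 10.5×6 cube at (11, 13) contributes its full rectangle (area 63.00 mm²); the cylinder at (14, 13.5) is absent (z outside [17, 36]); the 16.5×4.5 cube at (8, 6) contributes its full rectangle (area 74.25 mm²); Combining (union): the 3 present regions are separate (no shared area or edge), so areas and boundary lengths simply add and each stays a separate island — area = 312.83 mm²; the cube at (4.5, 6) is absent (z outside [3.5, 15.5]); After the difference (first − rest): none of the subtracted shapes is present at this height, so that combined region is unchanged — area = 312.83 mm². So its area = 312.83 mm². Layer 59 is larger (312.83 vs 166.76 mm²).

layer 59 (z = 16.52 mm)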